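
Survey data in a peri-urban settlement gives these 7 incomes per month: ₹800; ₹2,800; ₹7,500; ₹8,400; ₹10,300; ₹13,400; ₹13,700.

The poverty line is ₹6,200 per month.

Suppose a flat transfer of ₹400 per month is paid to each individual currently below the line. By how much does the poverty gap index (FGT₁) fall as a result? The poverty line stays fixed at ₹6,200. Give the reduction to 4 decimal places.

0.0184

Before: below the line — ₹800, ₹2,800; poverty gap index (FGT₁) = 0.202765.
After the ₹400 transfer: below the line — ₹1,200, ₹3,200; poverty gap index (FGT₁) = 0.184332.
Reduction = 0.202765 − 0.184332 = 0.0184.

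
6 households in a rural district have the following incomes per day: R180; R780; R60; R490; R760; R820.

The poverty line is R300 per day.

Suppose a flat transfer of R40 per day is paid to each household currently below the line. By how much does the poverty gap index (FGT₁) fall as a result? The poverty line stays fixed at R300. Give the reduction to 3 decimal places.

Before: below the line — R60, R180; poverty gap index (FGT₁) = 0.20000.
After the R40 transfer: below the line — R100, R220; poverty gap index (FGT₁) = 0.15556.
Reduction = 0.20000 − 0.15556 = 0.044.

0.044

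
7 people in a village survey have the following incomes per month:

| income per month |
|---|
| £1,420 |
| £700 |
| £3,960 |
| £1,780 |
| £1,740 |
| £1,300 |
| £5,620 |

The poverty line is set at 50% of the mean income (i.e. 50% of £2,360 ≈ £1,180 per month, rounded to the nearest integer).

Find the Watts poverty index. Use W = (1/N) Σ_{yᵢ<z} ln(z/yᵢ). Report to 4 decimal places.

Incomes under z: £700 (q = 1 of N = 7).
ln(z/y) terms: ln(1180/700) = 0.5222.
W = 0.522189 / 7 = 0.0746.

0.0746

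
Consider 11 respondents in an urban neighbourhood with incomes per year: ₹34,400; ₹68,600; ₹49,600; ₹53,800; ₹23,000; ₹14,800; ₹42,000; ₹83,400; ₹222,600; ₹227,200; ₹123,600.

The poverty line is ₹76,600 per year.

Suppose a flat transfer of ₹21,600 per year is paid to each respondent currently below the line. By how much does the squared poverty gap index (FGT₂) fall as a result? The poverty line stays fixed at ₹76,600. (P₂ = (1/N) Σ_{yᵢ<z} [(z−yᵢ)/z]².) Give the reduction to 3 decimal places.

Before: below the line — ₹14,800, ₹23,000, ₹34,400, ₹42,000, ₹49,600, ₹53,800, ₹68,600; squared poverty gap index (FGT₂) = 0.17017.
After the ₹21,600 transfer: below the line — ₹36,400, ₹44,600, ₹56,000, ₹63,600, ₹71,200, ₹75,400; squared poverty gap index (FGT₂) = 0.05057.
Reduction = 0.17017 − 0.05057 = 0.120.

0.120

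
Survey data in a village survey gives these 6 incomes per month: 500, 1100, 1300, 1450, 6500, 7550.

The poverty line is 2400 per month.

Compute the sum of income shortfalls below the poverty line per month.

5250

Below z: 500, 1100, 1300, 1450 (q = 4 of N = 6).
Individual gaps: 2400−500 = 1900; 2400−1100 = 1300; 2400−1300 = 1100; 2400−1450 = 950.
Aggregate gap = 5250.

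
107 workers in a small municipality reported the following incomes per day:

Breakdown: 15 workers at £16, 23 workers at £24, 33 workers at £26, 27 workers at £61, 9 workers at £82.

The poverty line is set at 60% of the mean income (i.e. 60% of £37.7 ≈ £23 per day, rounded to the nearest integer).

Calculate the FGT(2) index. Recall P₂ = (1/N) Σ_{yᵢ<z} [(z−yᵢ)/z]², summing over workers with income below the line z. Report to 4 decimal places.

0.0130

Below the line: 15×£16 (q = 15 of N = 107).
Relative gaps: (23−16)/23 = 0.3043 (×15).
Squared: 0.0926 (×15).
Sum = 1.389414; P₂ = 1.389414 / 107 = 0.0130.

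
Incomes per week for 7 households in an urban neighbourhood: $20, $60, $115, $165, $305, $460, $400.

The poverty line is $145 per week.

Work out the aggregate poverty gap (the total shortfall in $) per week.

$240

Incomes under z: $20, $60, $115 (q = 3 of N = 7).
Individual gaps: 145−20 = 125; 145−60 = 85; 145−115 = 30.
Aggregate gap = $240.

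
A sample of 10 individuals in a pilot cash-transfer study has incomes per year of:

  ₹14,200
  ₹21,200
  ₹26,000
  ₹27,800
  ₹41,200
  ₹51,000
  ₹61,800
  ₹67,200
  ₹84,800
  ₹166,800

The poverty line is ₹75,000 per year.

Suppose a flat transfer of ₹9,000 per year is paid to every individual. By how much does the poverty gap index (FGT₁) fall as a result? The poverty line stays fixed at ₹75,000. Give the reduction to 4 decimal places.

Before: below the line — ₹14,200, ₹21,200, ₹26,000, ₹27,800, ₹41,200, ₹51,000, ₹61,800, ₹67,200; poverty gap index (FGT₁) = 0.386133.
After the ₹9,000 transfer: below the line — ₹23,200, ₹30,200, ₹35,000, ₹36,800, ₹50,200, ₹60,000, ₹70,800; poverty gap index (FGT₁) = 0.291733.
Reduction = 0.386133 − 0.291733 = 0.0944.

0.0944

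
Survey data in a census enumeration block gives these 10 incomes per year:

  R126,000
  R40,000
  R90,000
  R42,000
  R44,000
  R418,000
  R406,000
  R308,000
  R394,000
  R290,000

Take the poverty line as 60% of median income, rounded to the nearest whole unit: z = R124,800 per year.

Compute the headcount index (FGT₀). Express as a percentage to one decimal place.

4 of the 10 workers have income below R124,800.
H = 4/10 = 40.0%.

40.0%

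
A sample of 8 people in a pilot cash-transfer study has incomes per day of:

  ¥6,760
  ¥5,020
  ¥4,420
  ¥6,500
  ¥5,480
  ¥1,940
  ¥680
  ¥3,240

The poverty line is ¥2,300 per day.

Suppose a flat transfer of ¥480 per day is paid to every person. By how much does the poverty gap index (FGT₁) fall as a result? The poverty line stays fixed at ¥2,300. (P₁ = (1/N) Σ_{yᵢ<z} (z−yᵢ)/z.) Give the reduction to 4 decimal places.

Before: below the line — ¥680, ¥1,940; poverty gap index (FGT₁) = 0.107609.
After the ¥480 transfer: below the line — ¥1,160; poverty gap index (FGT₁) = 0.061957.
Reduction = 0.107609 − 0.061957 = 0.0457.

0.0457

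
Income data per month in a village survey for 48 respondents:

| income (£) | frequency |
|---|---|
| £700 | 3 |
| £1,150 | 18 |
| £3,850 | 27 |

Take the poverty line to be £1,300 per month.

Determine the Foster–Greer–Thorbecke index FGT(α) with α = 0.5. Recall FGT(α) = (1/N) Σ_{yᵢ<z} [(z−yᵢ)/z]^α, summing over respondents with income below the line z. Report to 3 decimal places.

Below z: 3×£700, 18×£1,150 (q = 21 of N = 48).
Gap ratios (z−y)/z: (1300−700)/1300 = 0.4615 (×3); (1300−1150)/1300 = 0.1154 (×18).
Raised to α = 0.5: 0.67937 (×3); 0.33968 (×18).
Sum = 8.152395; FGT(0.5) = 8.152395 / 48 = 0.170.

0.170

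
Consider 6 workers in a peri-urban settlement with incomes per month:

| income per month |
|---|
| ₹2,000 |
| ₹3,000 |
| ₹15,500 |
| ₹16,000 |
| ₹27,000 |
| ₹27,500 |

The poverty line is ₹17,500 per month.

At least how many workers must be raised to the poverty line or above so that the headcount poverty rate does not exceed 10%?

4

4 of the 6 workers are poor, so H = 4/6 = 0.667.
A headcount ratio of at most 10% allows at most ⌊0.10 × 6⌋ = 0 poor workers.
So at least 4 − 0 = 4 must be lifted.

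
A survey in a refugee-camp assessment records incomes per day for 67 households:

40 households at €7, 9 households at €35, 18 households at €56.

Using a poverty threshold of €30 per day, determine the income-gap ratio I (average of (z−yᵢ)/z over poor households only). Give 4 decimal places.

Below the line: 40×€7 (q = 40 of N = 67).
Relative gaps: 0.7667 (×40); sum = 30.666667.
I averages over the q = 40 poor units only: 30.666667 / 40 = 0.7667.

0.7667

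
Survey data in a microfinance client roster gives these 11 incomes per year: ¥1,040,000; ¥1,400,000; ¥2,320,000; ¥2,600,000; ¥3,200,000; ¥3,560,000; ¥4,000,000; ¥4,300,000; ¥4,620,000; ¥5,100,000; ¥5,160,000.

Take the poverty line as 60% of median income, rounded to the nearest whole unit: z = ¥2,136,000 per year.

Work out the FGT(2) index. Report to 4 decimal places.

Below the line: ¥1,040,000, ¥1,400,000 (q = 2 of N = 11).
Relative gaps: (2136000−1040000)/2136000 = 0.5131; (2136000−1400000)/2136000 = 0.3446.
Squared: 0.2633; 0.1187.
Sum = 0.382008; P₂ = 0.382008 / 11 = 0.0347.

0.0347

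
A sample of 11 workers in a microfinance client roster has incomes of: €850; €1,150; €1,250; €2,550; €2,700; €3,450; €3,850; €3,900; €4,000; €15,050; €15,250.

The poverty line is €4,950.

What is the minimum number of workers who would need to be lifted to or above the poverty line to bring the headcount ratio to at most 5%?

9

9 of the 11 workers are poor, so H = 9/11 = 0.818.
A headcount ratio of at most 5% allows at most ⌊0.05 × 11⌋ = 0 poor workers.
So at least 9 − 0 = 9 must be lifted.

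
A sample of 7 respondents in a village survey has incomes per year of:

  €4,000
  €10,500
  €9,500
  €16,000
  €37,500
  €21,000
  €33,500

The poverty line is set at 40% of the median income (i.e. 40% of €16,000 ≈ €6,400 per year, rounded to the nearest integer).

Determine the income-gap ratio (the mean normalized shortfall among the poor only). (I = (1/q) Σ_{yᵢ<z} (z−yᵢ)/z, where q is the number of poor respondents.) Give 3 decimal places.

Below the line: €4,000 (q = 1 of N = 7).
Shortfall ratios (z−y)/z: 0.3750; sum = 0.375000.
The income-gap ratio divides by q (the poor only): 0.375000 / 1 = 0.375.

0.375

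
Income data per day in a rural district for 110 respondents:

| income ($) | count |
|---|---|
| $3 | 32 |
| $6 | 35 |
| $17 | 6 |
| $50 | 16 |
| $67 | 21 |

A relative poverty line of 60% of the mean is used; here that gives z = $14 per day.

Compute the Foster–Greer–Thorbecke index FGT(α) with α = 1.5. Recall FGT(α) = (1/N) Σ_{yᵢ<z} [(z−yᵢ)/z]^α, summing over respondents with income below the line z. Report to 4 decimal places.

0.3400

Poor units: 32×$3, 35×$6 (q = 67 of N = 110).
Gap ratios (z−y)/z: (14−3)/14 = 0.7857 (×32); (14−6)/14 = 0.5714 (×35).
Raised to α = 1.5: 0.69646 (×32); 0.43196 (×35).
Sum = 37.405340; FGT(1.5) = 37.405340 / 110 = 0.3400.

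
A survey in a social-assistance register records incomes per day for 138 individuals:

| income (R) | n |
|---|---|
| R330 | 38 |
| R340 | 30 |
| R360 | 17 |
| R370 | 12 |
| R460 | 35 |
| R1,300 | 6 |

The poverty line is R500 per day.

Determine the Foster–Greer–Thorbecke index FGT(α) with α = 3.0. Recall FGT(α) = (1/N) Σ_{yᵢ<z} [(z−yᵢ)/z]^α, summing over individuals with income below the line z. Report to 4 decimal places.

Below the line: 38×R330, 30×R340, 17×R360, 12×R370, 35×R460 (q = 132 of N = 138).
Shortfall ratios: (500−330)/500 = 0.3400 (×38); (500−340)/500 = 0.3200 (×30); (500−360)/500 = 0.2800 (×17); (500−370)/500 = 0.2600 (×12); (500−460)/500 = 0.0800 (×35).
Raised to α = 3.0: 0.03930 (×38); 0.03277 (×30); 0.02195 (×17); 0.01758 (×12); 0.00051 (×35).
Sum = 3.078608; FGT(3.0) = 3.078608 / 138 = 0.0223.

0.0223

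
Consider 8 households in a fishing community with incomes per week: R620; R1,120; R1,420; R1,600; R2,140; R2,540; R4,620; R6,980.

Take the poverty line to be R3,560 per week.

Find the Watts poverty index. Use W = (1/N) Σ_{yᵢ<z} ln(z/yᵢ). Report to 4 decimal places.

0.6837

Incomes under z: R620, R1,120, R1,420, R1,600, R2,140, R2,540 (q = 6 of N = 8).
Log gaps: ln(3560/620) = 1.7478; ln(3560/1120) = 1.1564; ln(3560/1420) = 0.9191; ln(3560/1600) = 0.7998; ln(3560/2140) = 0.5090; ln(3560/2540) = 0.3376.
W = 5.469640 / 8 = 0.6837.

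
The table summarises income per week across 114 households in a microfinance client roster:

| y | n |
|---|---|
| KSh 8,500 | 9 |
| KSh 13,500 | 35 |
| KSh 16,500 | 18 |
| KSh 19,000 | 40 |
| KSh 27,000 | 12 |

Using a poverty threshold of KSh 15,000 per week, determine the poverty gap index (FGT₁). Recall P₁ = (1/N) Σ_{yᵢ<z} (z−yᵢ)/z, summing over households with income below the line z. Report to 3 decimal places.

Below the line: 9×KSh 8,500, 35×KSh 13,500 (q = 44 of N = 114).
Shortfall ratios: (15000−8500)/15000 = 0.4333 (×9); (15000−13500)/15000 = 0.1000 (×35).
Sum of shortfalls = 7.400000; P₁ averages over all N: 7.400000 / 114 = 0.065.

0.065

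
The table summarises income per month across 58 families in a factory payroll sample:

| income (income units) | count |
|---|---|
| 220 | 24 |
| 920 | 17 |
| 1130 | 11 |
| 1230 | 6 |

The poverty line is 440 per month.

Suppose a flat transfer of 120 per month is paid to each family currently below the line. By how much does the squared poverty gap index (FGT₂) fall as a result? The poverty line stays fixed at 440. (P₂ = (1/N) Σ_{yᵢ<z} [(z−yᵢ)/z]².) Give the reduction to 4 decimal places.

0.0821

Before: below the line — 24×220; squared poverty gap index (FGT₂) = 0.103448.
After the 120 transfer: below the line — 24×340; squared poverty gap index (FGT₂) = 0.021374.
Reduction = 0.103448 − 0.021374 = 0.0821.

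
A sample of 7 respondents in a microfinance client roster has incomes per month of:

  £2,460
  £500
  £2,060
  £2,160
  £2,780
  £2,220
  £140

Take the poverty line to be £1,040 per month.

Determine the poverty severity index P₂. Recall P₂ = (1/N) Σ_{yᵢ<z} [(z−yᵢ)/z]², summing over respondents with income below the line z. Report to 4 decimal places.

0.1455

Below the line: £140, £500 (q = 2 of N = 7).
Normalized shortfalls: (1040−140)/1040 = 0.8654; (1040−500)/1040 = 0.5192.
Squared: 0.7489; 0.2696.
Sum = 1.018491; P₂ = 1.018491 / 7 = 0.1455.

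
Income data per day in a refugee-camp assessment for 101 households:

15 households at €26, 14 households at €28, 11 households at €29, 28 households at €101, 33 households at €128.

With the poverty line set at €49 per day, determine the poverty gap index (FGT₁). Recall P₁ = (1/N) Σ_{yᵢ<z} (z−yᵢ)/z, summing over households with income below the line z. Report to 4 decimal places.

0.1736

Poor units: 15×€26, 14×€28, 11×€29 (q = 40 of N = 101).
Shortfall ratios: (49−26)/49 = 0.4694 (×15); (49−28)/49 = 0.4286 (×14); (49−29)/49 = 0.4082 (×11).
Σ = 17.530612. Dividing by the full population N = 101 gives P₁ = 0.1736.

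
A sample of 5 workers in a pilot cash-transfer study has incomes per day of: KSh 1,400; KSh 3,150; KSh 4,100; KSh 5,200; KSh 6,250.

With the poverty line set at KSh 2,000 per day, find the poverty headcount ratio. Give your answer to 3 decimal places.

1 of the 5 workers have income below KSh 2,000.
H = 1/5 = 0.200.

0.200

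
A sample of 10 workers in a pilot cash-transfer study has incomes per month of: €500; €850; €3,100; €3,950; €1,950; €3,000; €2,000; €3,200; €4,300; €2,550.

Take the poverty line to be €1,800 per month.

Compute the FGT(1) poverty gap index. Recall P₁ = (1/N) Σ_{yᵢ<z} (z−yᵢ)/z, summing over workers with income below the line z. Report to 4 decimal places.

0.1250

Poor units: €500, €850 (q = 2 of N = 10).
Relative gaps: (1800−500)/1800 = 0.7222; (1800−850)/1800 = 0.5278.
Sum of shortfalls = 1.250000; P₁ averages over all N: 1.250000 / 10 = 0.1250.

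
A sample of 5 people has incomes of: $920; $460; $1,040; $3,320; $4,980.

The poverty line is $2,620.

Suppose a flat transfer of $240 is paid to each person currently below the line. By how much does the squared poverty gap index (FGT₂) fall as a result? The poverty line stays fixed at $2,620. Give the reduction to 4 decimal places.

0.0710

Before: below the line — $460, $920, $1,040; squared poverty gap index (FGT₂) = 0.292873.
After the $240 transfer: below the line — $700, $1,160, $1,280; squared poverty gap index (FGT₂) = 0.221829.
Reduction = 0.292873 − 0.221829 = 0.0710.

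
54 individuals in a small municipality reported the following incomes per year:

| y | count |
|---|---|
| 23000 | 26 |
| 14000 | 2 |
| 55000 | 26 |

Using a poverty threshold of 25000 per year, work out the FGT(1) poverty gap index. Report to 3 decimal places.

Below the line: 2×14000, 26×23000 (q = 28 of N = 54).
Relative gaps: (25000−14000)/25000 = 0.4400 (×2); (25000−23000)/25000 = 0.0800 (×26).
Σ = 2.960000. Dividing by the full population N = 54 gives P₁ = 0.055.

0.055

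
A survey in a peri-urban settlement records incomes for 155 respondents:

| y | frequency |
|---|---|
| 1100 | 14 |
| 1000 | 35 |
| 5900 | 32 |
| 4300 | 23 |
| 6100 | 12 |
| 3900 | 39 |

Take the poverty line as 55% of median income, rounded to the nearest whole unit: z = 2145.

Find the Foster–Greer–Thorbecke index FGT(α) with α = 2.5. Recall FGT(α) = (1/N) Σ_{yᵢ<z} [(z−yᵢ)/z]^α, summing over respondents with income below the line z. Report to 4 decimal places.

Below the line: 35×1000, 14×1100 (q = 49 of N = 155).
Normalized shortfalls: (2145−1000)/2145 = 0.5338 (×35); (2145−1100)/2145 = 0.4872 (×14).
Raised to α = 2.5: 0.20818 (×35); 0.16566 (×14).
Sum = 9.605674; FGT(2.5) = 9.605674 / 155 = 0.0620.

0.0620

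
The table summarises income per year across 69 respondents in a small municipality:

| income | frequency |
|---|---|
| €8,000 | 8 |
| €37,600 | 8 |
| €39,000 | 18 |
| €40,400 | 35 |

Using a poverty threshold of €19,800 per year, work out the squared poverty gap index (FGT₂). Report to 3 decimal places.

Poor units: 8×€8,000 (q = 8 of N = 69).
Shortfall ratios: (19800−8000)/19800 = 0.5960 (×8).
Squared: 0.3552 (×8).
Sum = 2.841343; P₂ = 2.841343 / 69 = 0.041.

0.041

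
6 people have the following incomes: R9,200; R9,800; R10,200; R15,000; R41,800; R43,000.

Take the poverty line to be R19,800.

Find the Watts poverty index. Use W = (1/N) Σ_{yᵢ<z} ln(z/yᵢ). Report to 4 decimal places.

0.4018

Below z: R9,200, R9,800, R10,200, R15,000 (q = 4 of N = 6).
Log gaps: ln(19800/9200) = 0.7665; ln(19800/9800) = 0.7033; ln(19800/10200) = 0.6633; ln(19800/15000) = 0.2776.
W = 2.410704 / 6 = 0.4018.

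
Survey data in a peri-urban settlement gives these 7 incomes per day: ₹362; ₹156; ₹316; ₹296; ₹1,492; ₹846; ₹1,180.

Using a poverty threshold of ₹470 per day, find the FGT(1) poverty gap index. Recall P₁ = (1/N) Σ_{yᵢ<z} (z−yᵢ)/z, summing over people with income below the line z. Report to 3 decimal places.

0.228

Incomes under z: ₹156, ₹296, ₹316, ₹362 (q = 4 of N = 7).
Shortfall ratios: (470−156)/470 = 0.6681; (470−296)/470 = 0.3702; (470−316)/470 = 0.3277; (470−362)/470 = 0.2298.
Sum of shortfalls = 1.595745; P₁ averages over all N: 1.595745 / 7 = 0.228.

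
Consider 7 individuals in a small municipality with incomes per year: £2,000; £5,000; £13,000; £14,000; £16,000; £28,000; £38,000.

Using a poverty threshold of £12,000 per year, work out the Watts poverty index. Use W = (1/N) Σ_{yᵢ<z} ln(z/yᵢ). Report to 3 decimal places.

0.381

Below z: £2,000, £5,000 (q = 2 of N = 7).
ln(z/y) terms: ln(12000/2000) = 1.7918; ln(12000/5000) = 0.8755.
W = 2.667228 / 7 = 0.381.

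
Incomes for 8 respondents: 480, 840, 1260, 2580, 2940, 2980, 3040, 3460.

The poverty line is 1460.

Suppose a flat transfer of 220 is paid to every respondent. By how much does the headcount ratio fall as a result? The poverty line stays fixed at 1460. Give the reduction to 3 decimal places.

Before: below the line — 480, 840, 1260; headcount ratio = 0.37500.
After the 220 transfer: below the line — 700, 1060; headcount ratio = 0.25000.
Reduction = 0.37500 − 0.25000 = 0.125.

0.125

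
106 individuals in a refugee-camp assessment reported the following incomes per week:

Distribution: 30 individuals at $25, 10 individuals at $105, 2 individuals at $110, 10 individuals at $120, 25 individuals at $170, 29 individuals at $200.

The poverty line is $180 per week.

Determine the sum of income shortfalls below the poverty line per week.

$6,390

Below the line: 30×$25, 10×$105, 2×$110, 10×$120, 25×$170 (q = 77 of N = 106).
Individual gaps: 30×(180−25) = 4650; 10×(180−105) = 750; 2×(180−110) = 140; 10×(180−120) = 600; 25×(180−170) = 250.
Aggregate gap = $6,390.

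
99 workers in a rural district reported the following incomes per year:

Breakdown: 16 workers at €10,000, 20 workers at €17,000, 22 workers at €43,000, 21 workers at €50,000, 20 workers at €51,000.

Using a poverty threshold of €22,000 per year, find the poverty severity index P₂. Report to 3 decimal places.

Below z: 16×€10,000, 20×€17,000 (q = 36 of N = 99).
Relative gaps: (22000−10000)/22000 = 0.5455 (×16); (22000−17000)/22000 = 0.2273 (×20).
Squared: 0.2975 (×16); 0.0517 (×20).
Sum = 5.793388; P₂ = 5.793388 / 99 = 0.059.

0.059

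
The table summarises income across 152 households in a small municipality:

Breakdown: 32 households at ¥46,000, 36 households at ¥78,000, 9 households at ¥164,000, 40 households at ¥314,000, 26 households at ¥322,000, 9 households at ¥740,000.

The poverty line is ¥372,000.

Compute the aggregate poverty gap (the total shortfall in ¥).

Incomes under z: 32×¥46,000, 36×¥78,000, 9×¥164,000, 40×¥314,000, 26×¥322,000 (q = 143 of N = 152).
Individual gaps: 32×(372000−46000) = 10432000; 36×(372000−78000) = 10584000; 9×(372000−164000) = 1872000; 40×(372000−314000) = 2320000; 26×(372000−322000) = 1300000.
Aggregate gap = ¥26,508,000.

¥26,508,000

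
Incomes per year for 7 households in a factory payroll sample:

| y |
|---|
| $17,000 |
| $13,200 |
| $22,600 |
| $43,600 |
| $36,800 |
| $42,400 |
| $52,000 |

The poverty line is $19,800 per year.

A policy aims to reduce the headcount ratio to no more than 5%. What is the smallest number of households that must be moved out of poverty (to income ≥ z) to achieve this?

2

Currently q = 2 of N = 7 are below the line (H = 0.286).
A headcount ratio of at most 5% allows at most ⌊0.05 × 7⌋ = 0 poor households.
So at least 2 − 0 = 2 must be lifted.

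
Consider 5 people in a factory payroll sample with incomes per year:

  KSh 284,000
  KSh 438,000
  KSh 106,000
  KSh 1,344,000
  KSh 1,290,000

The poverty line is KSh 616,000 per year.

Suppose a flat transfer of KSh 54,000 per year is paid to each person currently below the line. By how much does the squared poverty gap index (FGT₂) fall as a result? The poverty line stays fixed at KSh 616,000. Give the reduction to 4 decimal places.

0.0535

Before: below the line — KSh 106,000, KSh 284,000, KSh 438,000; squared poverty gap index (FGT₂) = 0.211886.
After the KSh 54,000 transfer: below the line — KSh 160,000, KSh 338,000, KSh 492,000; squared poverty gap index (FGT₂) = 0.158435.
Reduction = 0.211886 − 0.158435 = 0.0535.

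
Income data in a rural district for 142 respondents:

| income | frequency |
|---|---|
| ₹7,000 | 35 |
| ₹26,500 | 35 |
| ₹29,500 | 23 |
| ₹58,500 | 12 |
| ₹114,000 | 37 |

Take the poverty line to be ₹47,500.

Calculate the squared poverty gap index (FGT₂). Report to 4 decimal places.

Below z: 35×₹7,000, 35×₹26,500, 23×₹29,500 (q = 93 of N = 142).
Shortfall ratios: (47500−7000)/47500 = 0.8526 (×35); (47500−26500)/47500 = 0.4421 (×35); (47500−29500)/47500 = 0.3789 (×23).
Squared: 0.7270 (×35); 0.1955 (×35); 0.1436 (×23).
Sum = 35.588144; P₂ = 35.588144 / 142 = 0.2506.

0.2506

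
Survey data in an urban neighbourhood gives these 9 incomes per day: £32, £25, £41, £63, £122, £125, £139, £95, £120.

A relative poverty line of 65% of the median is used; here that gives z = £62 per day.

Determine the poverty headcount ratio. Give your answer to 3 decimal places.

3 of the 9 individuals have income below £62.
H = 3/9 = 0.333.

0.333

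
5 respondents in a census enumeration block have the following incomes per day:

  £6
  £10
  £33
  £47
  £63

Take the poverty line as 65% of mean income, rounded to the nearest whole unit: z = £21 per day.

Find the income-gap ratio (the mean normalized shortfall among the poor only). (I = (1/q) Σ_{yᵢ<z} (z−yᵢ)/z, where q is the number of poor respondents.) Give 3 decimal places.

0.619

Below z: £6, £10 (q = 2 of N = 5).
Relative gaps: 0.7143, 0.5238; sum = 1.238095.
I averages over the q = 2 poor units only: 1.238095 / 2 = 0.619.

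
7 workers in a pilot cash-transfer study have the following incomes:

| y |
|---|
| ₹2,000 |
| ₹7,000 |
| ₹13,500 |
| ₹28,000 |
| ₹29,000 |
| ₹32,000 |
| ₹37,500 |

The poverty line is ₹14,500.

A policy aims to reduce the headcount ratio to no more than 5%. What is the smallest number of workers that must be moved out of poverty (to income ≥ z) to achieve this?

3

3 of the 7 workers are poor, so H = 3/7 = 0.429.
A headcount ratio of at most 5% allows at most ⌊0.05 × 7⌋ = 0 poor workers.
So at least 3 − 0 = 3 must be lifted.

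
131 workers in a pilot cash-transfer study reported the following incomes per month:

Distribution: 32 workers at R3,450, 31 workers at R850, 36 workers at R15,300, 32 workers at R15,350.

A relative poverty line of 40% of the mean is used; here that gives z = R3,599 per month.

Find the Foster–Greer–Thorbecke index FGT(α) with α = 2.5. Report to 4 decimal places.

0.1207

Below the line: 31×R850, 32×R3,450 (q = 63 of N = 131).
Relative gaps: (3599−850)/3599 = 0.7638 (×31); (3599−3450)/3599 = 0.0414 (×32).
Raised to α = 2.5: 0.50990 (×31); 0.00035 (×32).
Sum = 15.817959; FGT(2.5) = 15.817959 / 131 = 0.1207.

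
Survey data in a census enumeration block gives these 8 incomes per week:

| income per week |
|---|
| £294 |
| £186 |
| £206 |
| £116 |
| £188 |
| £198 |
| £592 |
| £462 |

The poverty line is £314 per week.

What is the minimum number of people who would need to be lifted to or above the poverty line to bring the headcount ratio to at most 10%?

6

6 of the 8 people are poor, so H = 6/8 = 0.750.
A headcount ratio of at most 10% allows at most ⌊0.10 × 8⌋ = 0 poor people.
So at least 6 − 0 = 6 must be lifted.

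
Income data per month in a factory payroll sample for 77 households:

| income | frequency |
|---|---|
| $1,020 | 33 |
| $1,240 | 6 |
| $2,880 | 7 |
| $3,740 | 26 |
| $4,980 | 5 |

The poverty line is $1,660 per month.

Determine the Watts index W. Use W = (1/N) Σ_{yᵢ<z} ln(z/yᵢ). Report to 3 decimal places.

0.231

Incomes under z: 33×$1,020, 6×$1,240 (q = 39 of N = 77).
Log gaps: ln(1660/1020) = 0.4870 (×33); ln(1660/1240) = 0.2917 (×6).
W = 17.821732 / 77 = 0.231.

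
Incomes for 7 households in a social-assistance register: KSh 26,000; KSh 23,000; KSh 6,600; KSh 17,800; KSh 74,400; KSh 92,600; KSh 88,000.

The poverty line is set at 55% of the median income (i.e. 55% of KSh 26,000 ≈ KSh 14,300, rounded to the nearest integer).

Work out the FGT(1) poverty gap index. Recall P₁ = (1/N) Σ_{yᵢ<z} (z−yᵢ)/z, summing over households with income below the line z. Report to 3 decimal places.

Below z: KSh 6,600 (q = 1 of N = 7).
Normalized shortfalls: (14300−6600)/14300 = 0.5385.
Σ = 0.538462. Dividing by the full population N = 7 gives P₁ = 0.077.

0.077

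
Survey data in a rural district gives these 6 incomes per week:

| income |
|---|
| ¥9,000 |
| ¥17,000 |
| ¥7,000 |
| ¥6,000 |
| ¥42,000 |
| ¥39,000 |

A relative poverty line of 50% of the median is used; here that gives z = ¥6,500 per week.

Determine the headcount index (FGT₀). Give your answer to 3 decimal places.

1 of the 6 families have income below ¥6,500.
H = 1/6 = 0.167.

0.167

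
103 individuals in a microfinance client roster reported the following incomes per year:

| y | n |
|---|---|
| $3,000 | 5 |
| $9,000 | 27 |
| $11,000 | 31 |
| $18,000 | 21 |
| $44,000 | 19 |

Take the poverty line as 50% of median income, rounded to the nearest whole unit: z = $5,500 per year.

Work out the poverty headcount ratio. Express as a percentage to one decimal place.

4.9%

5 of the 103 individuals have income below $5,500.
H = 5/103 = 4.9%.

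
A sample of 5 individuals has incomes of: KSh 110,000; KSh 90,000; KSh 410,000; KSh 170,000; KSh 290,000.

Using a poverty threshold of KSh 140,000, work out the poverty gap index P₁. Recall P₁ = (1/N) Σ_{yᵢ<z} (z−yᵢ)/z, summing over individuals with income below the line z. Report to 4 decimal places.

0.1143

Below z: KSh 90,000, KSh 110,000 (q = 2 of N = 5).
Normalized shortfalls: (140000−90000)/140000 = 0.3571; (140000−110000)/140000 = 0.2143.
Sum of shortfalls = 0.571429; P₁ averages over all N: 0.571429 / 5 = 0.1143.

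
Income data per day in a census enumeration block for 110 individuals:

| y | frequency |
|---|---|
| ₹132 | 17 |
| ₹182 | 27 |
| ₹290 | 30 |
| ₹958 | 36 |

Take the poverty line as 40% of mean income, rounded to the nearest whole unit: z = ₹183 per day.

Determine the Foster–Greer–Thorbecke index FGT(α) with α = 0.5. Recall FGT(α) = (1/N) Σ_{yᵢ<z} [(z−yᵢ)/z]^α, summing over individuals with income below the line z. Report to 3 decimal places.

Poor units: 17×₹132, 27×₹182 (q = 44 of N = 110).
Gap ratios (z−y)/z: (183−132)/183 = 0.2787 (×17); (183−182)/183 = 0.0055 (×27).
Raised to α = 0.5: 0.52791 (×17); 0.07392 (×27).
Sum = 10.970360; FGT(0.5) = 10.970360 / 110 = 0.100.

0.100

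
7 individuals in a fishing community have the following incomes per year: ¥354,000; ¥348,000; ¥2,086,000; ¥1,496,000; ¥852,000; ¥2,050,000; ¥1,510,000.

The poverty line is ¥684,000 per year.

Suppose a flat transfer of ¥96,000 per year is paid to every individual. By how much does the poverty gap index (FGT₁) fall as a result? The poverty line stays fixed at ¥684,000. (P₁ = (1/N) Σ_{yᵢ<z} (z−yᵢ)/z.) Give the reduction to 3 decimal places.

0.040

Before: below the line — ¥348,000, ¥354,000; poverty gap index (FGT₁) = 0.13910.
After the ¥96,000 transfer: below the line — ¥444,000, ¥450,000; poverty gap index (FGT₁) = 0.09900.
Reduction = 0.13910 − 0.09900 = 0.040.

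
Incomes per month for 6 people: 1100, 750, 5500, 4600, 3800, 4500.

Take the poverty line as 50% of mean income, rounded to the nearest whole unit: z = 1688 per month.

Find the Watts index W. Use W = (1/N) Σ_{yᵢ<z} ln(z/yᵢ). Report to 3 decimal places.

Incomes under z: 750, 1100 (q = 2 of N = 6).
Log shortfalls: ln(1688/750) = 0.8112; ln(1688/1100) = 0.4282.
W = 1.239461 / 6 = 0.207.

0.207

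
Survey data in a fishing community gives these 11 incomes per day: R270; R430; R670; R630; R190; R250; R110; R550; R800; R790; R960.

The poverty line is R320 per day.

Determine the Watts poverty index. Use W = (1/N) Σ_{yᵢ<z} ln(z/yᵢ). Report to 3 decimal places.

0.182

Incomes under z: R110, R190, R250, R270 (q = 4 of N = 11).
Log gaps: ln(320/110) = 1.0678; ln(320/190) = 0.5213; ln(320/250) = 0.2469; ln(320/270) = 0.1699.
W = 2.005897 / 11 = 0.182.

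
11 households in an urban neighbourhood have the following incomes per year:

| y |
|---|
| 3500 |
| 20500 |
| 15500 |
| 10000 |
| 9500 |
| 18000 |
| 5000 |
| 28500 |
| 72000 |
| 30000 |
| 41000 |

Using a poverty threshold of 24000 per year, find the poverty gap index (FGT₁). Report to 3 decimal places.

0.326

Incomes under z: 3500, 5000, 9500, 10000, 15500, 18000, 20500 (q = 7 of N = 11).
Relative gaps: (24000−3500)/24000 = 0.8542; (24000−5000)/24000 = 0.7917; (24000−9500)/24000 = 0.6042; (24000−10000)/24000 = 0.5833; (24000−15500)/24000 = 0.3542; (24000−18000)/24000 = 0.2500; (24000−20500)/24000 = 0.1458.
Σ = 3.583333. Dividing by the full population N = 11 gives P₁ = 0.326.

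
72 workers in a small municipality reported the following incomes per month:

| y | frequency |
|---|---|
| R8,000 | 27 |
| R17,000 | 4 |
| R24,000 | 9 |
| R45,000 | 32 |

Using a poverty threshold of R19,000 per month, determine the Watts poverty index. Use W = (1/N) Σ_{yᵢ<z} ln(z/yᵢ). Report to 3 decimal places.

Incomes under z: 27×R8,000, 4×R17,000 (q = 31 of N = 72).
Log shortfalls: ln(19000/8000) = 0.8650 (×27); ln(19000/17000) = 0.1112 (×4).
W = 23.799833 / 72 = 0.331.

0.331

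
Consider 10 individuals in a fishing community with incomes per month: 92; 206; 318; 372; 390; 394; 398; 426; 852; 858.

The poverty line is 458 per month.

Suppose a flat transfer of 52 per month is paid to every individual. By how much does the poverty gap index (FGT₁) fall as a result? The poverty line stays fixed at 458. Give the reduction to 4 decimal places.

0.0865

Before: below the line — 92, 206, 318, 372, 390, 394, 398, 426; poverty gap index (FGT₁) = 0.233188.
After the 52 transfer: below the line — 144, 258, 370, 424, 442, 446, 450; poverty gap index (FGT₁) = 0.146725.
Reduction = 0.233188 − 0.146725 = 0.0865.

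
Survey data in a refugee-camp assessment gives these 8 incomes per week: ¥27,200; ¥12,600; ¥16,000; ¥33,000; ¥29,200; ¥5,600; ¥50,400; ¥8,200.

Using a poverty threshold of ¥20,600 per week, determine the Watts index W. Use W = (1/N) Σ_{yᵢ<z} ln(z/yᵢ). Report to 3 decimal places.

0.371

Below the line: ¥5,600, ¥8,200, ¥12,600, ¥16,000 (q = 4 of N = 8).
Log gaps: ln(20600/5600) = 1.3025; ln(20600/8200) = 0.9212; ln(20600/12600) = 0.4916; ln(20600/16000) = 0.2527.
W = 2.967978 / 8 = 0.371.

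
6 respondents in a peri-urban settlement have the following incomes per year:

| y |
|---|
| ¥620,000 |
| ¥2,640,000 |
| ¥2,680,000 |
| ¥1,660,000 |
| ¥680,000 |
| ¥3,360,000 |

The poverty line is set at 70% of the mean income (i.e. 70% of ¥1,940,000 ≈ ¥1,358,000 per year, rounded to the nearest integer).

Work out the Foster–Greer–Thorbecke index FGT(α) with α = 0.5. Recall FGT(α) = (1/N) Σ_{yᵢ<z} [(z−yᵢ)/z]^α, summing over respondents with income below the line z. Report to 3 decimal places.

0.241

Below the line: ¥620,000, ¥680,000 (q = 2 of N = 6).
Relative gaps: (1358000−620000)/1358000 = 0.5434; (1358000−680000)/1358000 = 0.4993.
Raised to α = 0.5: 0.73719; 0.70659.
Sum = 1.443774; FGT(0.5) = 1.443774 / 6 = 0.241.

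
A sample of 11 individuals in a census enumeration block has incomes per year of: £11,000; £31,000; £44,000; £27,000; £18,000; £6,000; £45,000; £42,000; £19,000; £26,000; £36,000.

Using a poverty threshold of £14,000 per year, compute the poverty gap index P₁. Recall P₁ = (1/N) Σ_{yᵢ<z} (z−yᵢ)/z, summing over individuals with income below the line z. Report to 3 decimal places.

Below the line: £6,000, £11,000 (q = 2 of N = 11).
Normalized shortfalls: (14000−6000)/14000 = 0.5714; (14000−11000)/14000 = 0.2143.
Σ = 0.785714. Dividing by the full population N = 11 gives P₁ = 0.071.

0.071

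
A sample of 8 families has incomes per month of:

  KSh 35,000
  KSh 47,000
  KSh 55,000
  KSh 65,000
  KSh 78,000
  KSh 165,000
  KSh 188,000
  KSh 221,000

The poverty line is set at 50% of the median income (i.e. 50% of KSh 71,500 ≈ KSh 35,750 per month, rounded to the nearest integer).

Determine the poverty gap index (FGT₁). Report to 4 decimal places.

0.0026

Below the line: KSh 35,000 (q = 1 of N = 8).
Normalized shortfalls: (35750−35000)/35750 = 0.0210.
Σ = 0.020979. Dividing by the full population N = 8 gives P₁ = 0.0026.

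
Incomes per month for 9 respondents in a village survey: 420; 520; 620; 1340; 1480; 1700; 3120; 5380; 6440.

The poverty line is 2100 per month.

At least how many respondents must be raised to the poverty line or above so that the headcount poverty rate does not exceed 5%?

6

6 of the 9 respondents are poor, so H = 6/9 = 0.667.
A headcount ratio of at most 5% allows at most ⌊0.05 × 9⌋ = 0 poor respondents.
So at least 6 − 0 = 6 must be lifted.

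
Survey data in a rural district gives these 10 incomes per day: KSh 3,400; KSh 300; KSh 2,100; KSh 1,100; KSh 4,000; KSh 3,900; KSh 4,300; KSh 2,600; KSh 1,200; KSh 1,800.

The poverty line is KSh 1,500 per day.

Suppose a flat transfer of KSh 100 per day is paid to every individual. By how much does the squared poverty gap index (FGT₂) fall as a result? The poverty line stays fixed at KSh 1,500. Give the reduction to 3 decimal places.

0.016

Before: below the line — KSh 300, KSh 1,100, KSh 1,200; squared poverty gap index (FGT₂) = 0.07511.
After the KSh 100 transfer: below the line — KSh 400, KSh 1,200, KSh 1,300; squared poverty gap index (FGT₂) = 0.05956.
Reduction = 0.07511 − 0.05956 = 0.016.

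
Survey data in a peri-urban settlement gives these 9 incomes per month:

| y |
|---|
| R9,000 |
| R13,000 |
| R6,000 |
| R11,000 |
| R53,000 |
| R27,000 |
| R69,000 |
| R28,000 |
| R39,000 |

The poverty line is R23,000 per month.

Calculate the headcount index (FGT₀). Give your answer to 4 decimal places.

0.4444

4 of the 9 households have income below R23,000.
H = 4/9 = 0.4444.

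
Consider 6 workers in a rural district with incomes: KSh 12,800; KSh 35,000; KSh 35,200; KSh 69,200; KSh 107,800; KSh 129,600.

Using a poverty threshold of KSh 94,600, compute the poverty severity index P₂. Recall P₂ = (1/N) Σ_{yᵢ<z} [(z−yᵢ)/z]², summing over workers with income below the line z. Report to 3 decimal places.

0.268

Below the line: KSh 12,800, KSh 35,000, KSh 35,200, KSh 69,200 (q = 4 of N = 6).
Shortfall ratios: (94600−12800)/94600 = 0.8647; (94600−35000)/94600 = 0.6300; (94600−35200)/94600 = 0.6279; (94600−69200)/94600 = 0.2685.
Squared: 0.7477; 0.3969; 0.3943; 0.0721.
Sum = 1.610980; P₂ = 1.610980 / 6 = 0.268.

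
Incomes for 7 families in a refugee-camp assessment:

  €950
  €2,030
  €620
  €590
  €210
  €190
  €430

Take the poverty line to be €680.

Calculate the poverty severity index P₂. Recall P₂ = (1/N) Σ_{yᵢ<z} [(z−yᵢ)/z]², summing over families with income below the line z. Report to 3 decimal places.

0.165

Below the line: €190, €210, €430, €590, €620 (q = 5 of N = 7).
Normalized shortfalls: (680−190)/680 = 0.7206; (680−210)/680 = 0.6912; (680−430)/680 = 0.3676; (680−590)/680 = 0.1324; (680−620)/680 = 0.0882.
Squared: 0.5192; 0.4777; 0.1352; 0.0175; 0.0078.
Sum = 1.157439; P₂ = 1.157439 / 7 = 0.165.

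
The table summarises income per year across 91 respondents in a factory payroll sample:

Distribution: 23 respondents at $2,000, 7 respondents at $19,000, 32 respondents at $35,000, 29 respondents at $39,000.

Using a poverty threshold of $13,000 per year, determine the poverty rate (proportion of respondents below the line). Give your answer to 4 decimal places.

0.2527

23 of the 91 respondents have income below $13,000.
H = 23/91 = 0.2527.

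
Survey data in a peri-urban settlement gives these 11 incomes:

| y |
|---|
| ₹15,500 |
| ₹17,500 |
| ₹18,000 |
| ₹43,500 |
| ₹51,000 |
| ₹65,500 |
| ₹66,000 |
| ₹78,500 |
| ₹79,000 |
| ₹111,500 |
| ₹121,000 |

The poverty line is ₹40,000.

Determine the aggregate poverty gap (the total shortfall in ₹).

Poor units: ₹15,500, ₹17,500, ₹18,000 (q = 3 of N = 11).
Individual gaps: 40000−15500 = 24500; 40000−17500 = 22500; 40000−18000 = 22000.
Aggregate gap = ₹69,000.

₹69,000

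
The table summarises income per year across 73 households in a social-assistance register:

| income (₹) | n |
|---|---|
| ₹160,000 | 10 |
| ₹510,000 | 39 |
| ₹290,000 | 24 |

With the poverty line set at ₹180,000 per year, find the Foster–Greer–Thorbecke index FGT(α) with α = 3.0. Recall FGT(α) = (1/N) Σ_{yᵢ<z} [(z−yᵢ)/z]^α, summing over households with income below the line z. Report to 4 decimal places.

0.0002

Incomes under z: 10×₹160,000 (q = 10 of N = 73).
Normalized shortfalls: (180000−160000)/180000 = 0.1111 (×10).
Raised to α = 3.0: 0.00137 (×10).
Sum = 0.013717; FGT(3.0) = 0.013717 / 73 = 0.0002.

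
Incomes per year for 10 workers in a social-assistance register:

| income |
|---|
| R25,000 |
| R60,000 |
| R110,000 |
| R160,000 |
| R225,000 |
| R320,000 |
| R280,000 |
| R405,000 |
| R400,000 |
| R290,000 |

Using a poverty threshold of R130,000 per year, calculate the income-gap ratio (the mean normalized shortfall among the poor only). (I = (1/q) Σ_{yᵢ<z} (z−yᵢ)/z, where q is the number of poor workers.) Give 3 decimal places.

0.500

Poor units: R25,000, R60,000, R110,000 (q = 3 of N = 10).
Shortfall ratios (z−y)/z: 0.8077, 0.5385, 0.1538; sum = 1.500000.
The income-gap ratio divides by q (the poor only): 1.500000 / 3 = 0.500.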